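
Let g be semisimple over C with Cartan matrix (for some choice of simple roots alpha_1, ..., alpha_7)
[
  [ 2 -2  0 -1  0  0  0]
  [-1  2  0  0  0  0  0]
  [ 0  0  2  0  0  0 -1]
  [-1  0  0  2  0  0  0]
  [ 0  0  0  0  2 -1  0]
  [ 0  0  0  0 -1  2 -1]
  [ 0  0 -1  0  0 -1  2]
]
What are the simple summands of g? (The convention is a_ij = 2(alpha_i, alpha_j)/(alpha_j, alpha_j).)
The diagram associated to this matrix has two connected components: the simple roots {alpha_3, alpha_5, alpha_6, alpha_7} form a chain of 4 nodes with single edges (A_4), and {alpha_1, alpha_2, alpha_4} form a chain of 3 nodes with a double edge at one end; the terminal node there is the unique short simple root (B_3). A semisimple Lie algebra decomposes uniquely as the direct sum of simple ideals, one per connected component of its Dynkin diagram, so g ≅ A_4 ⊕ B_3 (dimension 24 + 21 = 45).

A_4 (sl(5)) + B_3 (so(7))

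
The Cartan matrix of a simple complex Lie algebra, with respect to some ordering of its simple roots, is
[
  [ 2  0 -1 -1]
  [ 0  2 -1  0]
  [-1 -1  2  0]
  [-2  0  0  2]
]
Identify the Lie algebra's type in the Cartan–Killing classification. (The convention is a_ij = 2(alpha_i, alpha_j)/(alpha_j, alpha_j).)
The matrix has rank 4 with 2's on the diagonal. Reading the off-diagonal entries as Dynkin edges (a single edge where a_ij = a_ji = -1; a double or triple edge where a_ij * a_ji = 2 or 3), the diagram is a chain of 4 nodes with a double edge at one end; the terminal node there is the unique long simple root (C_4). One simple-root ordering that puts it in standard form is (alpha_2, alpha_3, alpha_1, alpha_4). So the algebra is type C_4, i.e. sp(8).

C_4 (sp(8))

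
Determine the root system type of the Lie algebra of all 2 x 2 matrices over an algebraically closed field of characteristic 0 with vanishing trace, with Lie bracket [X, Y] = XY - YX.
This is sl(2), which has dimension 2^2 - 1 = 3 and rank 2 - 1 = 1 (a Cartan subalgebra is the diagonal traceless matrices). In the classification of classical Lie algebras, the special linear algebra sl(n+1) has type A_n; here n = 1, so the Dynkin diagram is a chain of 1 nodes with single edges (A_1). Hence the type is A_1.

A1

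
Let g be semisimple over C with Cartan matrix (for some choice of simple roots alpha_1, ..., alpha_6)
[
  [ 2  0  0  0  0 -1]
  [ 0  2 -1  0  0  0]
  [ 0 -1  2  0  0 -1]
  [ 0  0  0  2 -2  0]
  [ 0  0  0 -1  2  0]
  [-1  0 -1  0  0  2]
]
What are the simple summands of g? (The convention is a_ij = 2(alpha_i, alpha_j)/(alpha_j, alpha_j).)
A4 + B2

The diagram associated to this matrix has two connected components: the simple roots {alpha_1, alpha_2, alpha_3, alpha_6} form a chain of 4 nodes with single edges (A_4), and {alpha_4, alpha_5} form a chain of 2 nodes with a double edge at one end; the terminal node there is the unique short simple root (B_2). A semisimple Lie algebra decomposes uniquely as the direct sum of simple ideals, one per connected component of its Dynkin diagram, so g ≅ A_4 ⊕ B_2 (dimension 24 + 10 = 34).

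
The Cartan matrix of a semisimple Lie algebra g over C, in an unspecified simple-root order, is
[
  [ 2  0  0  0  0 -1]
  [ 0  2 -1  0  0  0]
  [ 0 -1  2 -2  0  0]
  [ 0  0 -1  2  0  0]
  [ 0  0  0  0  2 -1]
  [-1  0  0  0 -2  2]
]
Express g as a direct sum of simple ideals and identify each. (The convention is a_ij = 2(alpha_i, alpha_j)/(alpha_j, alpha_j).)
The diagram associated to this matrix has two connected components: the simple roots {alpha_1, alpha_5, alpha_6} form a chain of 3 nodes with a double edge at one end; the terminal node there is the unique short simple root (B_3), and {alpha_2, alpha_3, alpha_4} form a chain of 3 nodes with a double edge at one end; the terminal node there is the unique short simple root (B_3). A semisimple Lie algebra decomposes uniquely as the direct sum of simple ideals, one per connected component of its Dynkin diagram, so g ≅ B_3 ⊕ B_3 (dimension 21 + 21 = 42).

B_3 (so(7)) ⊕ B_3 (so(7))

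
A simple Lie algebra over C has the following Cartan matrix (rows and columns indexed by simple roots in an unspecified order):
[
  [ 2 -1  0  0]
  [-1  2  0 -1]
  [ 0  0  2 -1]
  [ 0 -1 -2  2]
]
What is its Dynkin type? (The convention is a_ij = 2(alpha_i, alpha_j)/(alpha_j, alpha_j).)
B_4 (so(9))

The matrix has rank 4 with 2's on the diagonal. Reading the off-diagonal entries as Dynkin edges (a single edge where a_ij = a_ji = -1; a double or triple edge where a_ij * a_ji = 2 or 3), the diagram is a chain of 4 nodes with a double edge at one end; the terminal node there is the unique short simple root (B_4). One simple-root ordering that puts it in standard form is (alpha_1, alpha_2, alpha_4, alpha_3). So the algebra is type B_4, i.e. so(9).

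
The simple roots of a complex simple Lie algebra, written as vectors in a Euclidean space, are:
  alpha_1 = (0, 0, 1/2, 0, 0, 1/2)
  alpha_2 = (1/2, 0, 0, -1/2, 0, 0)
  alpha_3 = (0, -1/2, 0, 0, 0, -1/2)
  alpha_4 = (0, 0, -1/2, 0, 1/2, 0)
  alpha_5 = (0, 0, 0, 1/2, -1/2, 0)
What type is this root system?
A5

Compute the Cartan integers a_ij = 2(alpha_i, alpha_j)/(alpha_j, alpha_j); the resulting 5x5 Cartan matrix is
[[2, 0, -1, -1, 0], [0, 2, 0, 0, -1], [-1, 0, 2, 0, 0], [-1, 0, 0, 2, -1], [0, -1, 0, -1, 2]].
All simple roots have the same length, so the diagram is simply laced. The associated Dynkin diagram is a chain of 5 nodes with single edges (A_5), so the type is A_5 (the algebra sl(6)).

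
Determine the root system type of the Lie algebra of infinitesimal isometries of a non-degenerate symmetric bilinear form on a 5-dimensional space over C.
This is so(5) with 5 odd, which has dimension 5(5-1)/2 = 10 and rank (5-1)/2 = 2. In the classification of classical Lie algebras, the orthogonal algebra so(2n+1) in an odd number of variables has type B_n; here n = 2, so the Dynkin diagram is a chain of 2 nodes with a double edge at one end; the terminal node there is the unique short simple root (B_2). Hence the type is B_2.

B_2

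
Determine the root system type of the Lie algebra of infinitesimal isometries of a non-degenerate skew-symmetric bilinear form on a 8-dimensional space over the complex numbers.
This is sp(8), which has dimension 8(8+1)/2 = 36 and rank 8/2 = 4. In the classification of classical Lie algebras, the symplectic algebra sp(2n) has type C_n; here n = 4, so the Dynkin diagram is a chain of 4 nodes with a double edge at one end; the terminal node there is the unique long simple root (C_4). Hence the type is C_4.

type C_4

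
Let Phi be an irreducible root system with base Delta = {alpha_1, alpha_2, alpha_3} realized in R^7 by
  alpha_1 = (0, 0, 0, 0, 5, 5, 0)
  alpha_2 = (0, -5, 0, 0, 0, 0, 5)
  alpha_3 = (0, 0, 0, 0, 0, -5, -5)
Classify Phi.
Compute the Cartan integers a_ij = 2(alpha_i, alpha_j)/(alpha_j, alpha_j); the resulting 3x3 Cartan matrix is
[[2, 0, -1], [0, 2, -1], [-1, -1, 2]].
All simple roots have the same length, so the diagram is simply laced. The associated Dynkin diagram is a chain of 3 nodes with single edges (A_3), so the type is A_3 (the algebra sl(4)).

type A_3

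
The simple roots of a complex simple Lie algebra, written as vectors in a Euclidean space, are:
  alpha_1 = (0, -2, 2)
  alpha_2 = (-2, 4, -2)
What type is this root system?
Compute the Cartan integers a_ij = 2(alpha_i, alpha_j)/(alpha_j, alpha_j); the resulting 2x2 Cartan matrix is
[[2, -1], [-3, 2]].
The roots have two lengths (squared-length ratio 3:1); the short ones are alpha_{1}. The associated Dynkin diagram is two nodes joined by a triple edge (G_2), so the type is G_2.

G_2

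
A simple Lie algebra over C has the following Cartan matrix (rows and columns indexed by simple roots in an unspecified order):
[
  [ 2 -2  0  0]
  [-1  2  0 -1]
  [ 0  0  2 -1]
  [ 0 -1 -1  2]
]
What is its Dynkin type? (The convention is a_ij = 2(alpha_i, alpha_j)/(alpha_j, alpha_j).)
C_4 (sp(8))

The matrix has rank 4 with 2's on the diagonal. Reading the off-diagonal entries as Dynkin edges (a single edge where a_ij = a_ji = -1; a double or triple edge where a_ij * a_ji = 2 or 3), the diagram is a chain of 4 nodes with a double edge at one end; the terminal node there is the unique long simple root (C_4). One simple-root ordering that puts it in standard form is (alpha_3, alpha_4, alpha_2, alpha_1). So the algebra is type C_4, i.e. sp(8).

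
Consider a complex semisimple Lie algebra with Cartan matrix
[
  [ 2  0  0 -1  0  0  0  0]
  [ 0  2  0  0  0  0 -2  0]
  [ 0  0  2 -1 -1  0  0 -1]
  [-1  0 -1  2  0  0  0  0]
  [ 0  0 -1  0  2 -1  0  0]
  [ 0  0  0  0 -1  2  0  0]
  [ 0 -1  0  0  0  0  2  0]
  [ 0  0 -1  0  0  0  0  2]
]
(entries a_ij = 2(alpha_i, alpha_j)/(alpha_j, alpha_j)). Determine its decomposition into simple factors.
B_2 + E_6

The diagram associated to this matrix has two connected components: the simple roots {alpha_2, alpha_7} form a chain of 2 nodes with a double edge at one end; the terminal node there is the unique short simple root (B_2), and {alpha_1, alpha_3, alpha_4, alpha_5, alpha_6, alpha_8} form a chain of 5 nodes with one extra node attached to the third node from one end (E_6). A semisimple Lie algebra decomposes uniquely as the direct sum of simple ideals, one per connected component of its Dynkin diagram, so g ≅ B_2 ⊕ E_6 (dimension 10 + 78 = 88).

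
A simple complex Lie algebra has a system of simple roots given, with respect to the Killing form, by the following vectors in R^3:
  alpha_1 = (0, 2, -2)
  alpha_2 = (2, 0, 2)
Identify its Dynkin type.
Compute the Cartan integers a_ij = 2(alpha_i, alpha_j)/(alpha_j, alpha_j); the resulting 2x2 Cartan matrix is
[[2, -1], [-1, 2]].
All simple roots have the same length, so the diagram is simply laced. The associated Dynkin diagram is a chain of 2 nodes with single edges (A_2), so the type is A_2 (the algebra sl(3)).

type A_2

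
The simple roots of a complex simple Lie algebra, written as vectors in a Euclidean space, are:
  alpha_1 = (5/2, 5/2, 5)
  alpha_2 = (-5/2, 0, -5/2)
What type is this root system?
Compute the Cartan integers a_ij = 2(alpha_i, alpha_j)/(alpha_j, alpha_j); the resulting 2x2 Cartan matrix is
[[2, -3], [-1, 2]].
The roots have two lengths (squared-length ratio 3:1); the short ones are alpha_{2}. The associated Dynkin diagram is two nodes joined by a triple edge (G_2), so the type is G_2.

G_2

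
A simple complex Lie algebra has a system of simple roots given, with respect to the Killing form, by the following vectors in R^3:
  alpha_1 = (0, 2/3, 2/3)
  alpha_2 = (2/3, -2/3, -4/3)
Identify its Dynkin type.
G_2

Compute the Cartan integers a_ij = 2(alpha_i, alpha_j)/(alpha_j, alpha_j); the resulting 2x2 Cartan matrix is
[[2, -1], [-3, 2]].
The roots have two lengths (squared-length ratio 3:1); the short ones are alpha_{1}. The associated Dynkin diagram is two nodes joined by a triple edge (G_2), so the type is G_2.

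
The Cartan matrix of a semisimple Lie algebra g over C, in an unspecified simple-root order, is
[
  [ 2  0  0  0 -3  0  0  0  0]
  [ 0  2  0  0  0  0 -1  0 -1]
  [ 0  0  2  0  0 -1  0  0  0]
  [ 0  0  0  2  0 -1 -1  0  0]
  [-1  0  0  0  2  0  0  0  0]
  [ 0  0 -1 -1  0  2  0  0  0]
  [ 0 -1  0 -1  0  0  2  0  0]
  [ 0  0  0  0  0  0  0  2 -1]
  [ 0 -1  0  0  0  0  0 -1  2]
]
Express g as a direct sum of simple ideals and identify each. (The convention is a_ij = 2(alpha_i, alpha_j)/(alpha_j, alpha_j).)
A_7 ⊕ G_2

The diagram associated to this matrix has two connected components: the simple roots {alpha_2, alpha_3, alpha_4, alpha_6, alpha_7, alpha_8, alpha_9} form a chain of 7 nodes with single edges (A_7), and {alpha_1, alpha_5} form two nodes joined by a triple edge (G_2). A semisimple Lie algebra decomposes uniquely as the direct sum of simple ideals, one per connected component of its Dynkin diagram, so g ≅ A_7 ⊕ G_2 (dimension 63 + 14 = 77).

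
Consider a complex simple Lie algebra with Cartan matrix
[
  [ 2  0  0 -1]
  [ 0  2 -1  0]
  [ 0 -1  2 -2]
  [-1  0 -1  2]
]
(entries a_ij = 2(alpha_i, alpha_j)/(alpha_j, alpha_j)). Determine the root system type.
type F_4

The matrix has rank 4 with 2's on the diagonal. Reading the off-diagonal entries as Dynkin edges (a single edge where a_ij = a_ji = -1; a double or triple edge where a_ij * a_ji = 2 or 3), the diagram is a chain of 4 nodes with a double edge between the middle two (F_4). One simple-root ordering that puts it in standard form is (alpha_2, alpha_3, alpha_4, alpha_1). So the algebra is type F_4.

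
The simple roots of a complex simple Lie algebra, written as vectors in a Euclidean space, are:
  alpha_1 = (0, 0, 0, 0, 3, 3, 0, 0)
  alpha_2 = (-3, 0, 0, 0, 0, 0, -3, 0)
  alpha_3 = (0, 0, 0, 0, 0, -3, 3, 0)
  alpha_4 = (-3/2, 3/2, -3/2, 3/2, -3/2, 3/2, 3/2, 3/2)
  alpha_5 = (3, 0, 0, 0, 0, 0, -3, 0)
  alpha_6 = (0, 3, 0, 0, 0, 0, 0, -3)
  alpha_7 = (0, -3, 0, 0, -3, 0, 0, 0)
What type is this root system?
type E_7

Compute the Cartan integers a_ij = 2(alpha_i, alpha_j)/(alpha_j, alpha_j); the resulting 7x7 Cartan matrix is
[[2, 0, -1, 0, 0, 0, -1], [0, 2, -1, 0, 0, 0, 0], [-1, -1, 2, 0, -1, 0, 0], [0, 0, 0, 2, -1, 0, 0], [0, 0, -1, -1, 2, 0, 0], [0, 0, 0, 0, 0, 2, -1], [-1, 0, 0, 0, 0, -1, 2]].
All simple roots have the same length, so the diagram is simply laced. The associated Dynkin diagram is a chain of 6 nodes with one extra node attached to the third node from one end (E_7), so the type is E_7.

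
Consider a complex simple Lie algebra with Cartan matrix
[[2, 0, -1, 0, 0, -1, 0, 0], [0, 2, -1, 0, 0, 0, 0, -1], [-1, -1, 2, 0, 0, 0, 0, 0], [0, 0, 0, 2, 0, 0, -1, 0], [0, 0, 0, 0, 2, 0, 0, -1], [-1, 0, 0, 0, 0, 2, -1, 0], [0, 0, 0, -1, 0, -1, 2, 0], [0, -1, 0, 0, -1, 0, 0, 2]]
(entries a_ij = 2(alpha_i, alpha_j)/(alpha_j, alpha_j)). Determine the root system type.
The matrix has rank 8 with 2's on the diagonal. Reading the off-diagonal entries as Dynkin edges (a single edge where a_ij = a_ji = -1; a double or triple edge where a_ij * a_ji = 2 or 3), the diagram is a chain of 8 nodes with single edges (A_8). One simple-root ordering that puts it in standard form is (alpha_4, alpha_7, alpha_6, alpha_1, alpha_3, alpha_2, alpha_8, alpha_5). So the algebra is type A_8, i.e. sl(9).

A_8 (sl(9))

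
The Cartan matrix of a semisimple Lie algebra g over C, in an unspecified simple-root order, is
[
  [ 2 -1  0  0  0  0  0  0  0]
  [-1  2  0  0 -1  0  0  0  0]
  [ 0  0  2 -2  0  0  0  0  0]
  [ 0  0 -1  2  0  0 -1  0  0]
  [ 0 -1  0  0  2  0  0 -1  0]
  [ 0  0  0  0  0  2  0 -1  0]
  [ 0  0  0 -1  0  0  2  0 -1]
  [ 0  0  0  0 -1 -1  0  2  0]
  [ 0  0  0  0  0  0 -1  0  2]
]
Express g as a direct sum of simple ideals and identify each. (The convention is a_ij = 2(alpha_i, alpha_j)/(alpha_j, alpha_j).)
A5 + C4

The diagram associated to this matrix has two connected components: the simple roots {alpha_1, alpha_2, alpha_5, alpha_6, alpha_8} form a chain of 5 nodes with single edges (A_5), and {alpha_3, alpha_4, alpha_7, alpha_9} form a chain of 4 nodes with a double edge at one end; the terminal node there is the unique long simple root (C_4). A semisimple Lie algebra decomposes uniquely as the direct sum of simple ideals, one per connected component of its Dynkin diagram, so g ≅ A_5 ⊕ C_4 (dimension 35 + 36 = 71).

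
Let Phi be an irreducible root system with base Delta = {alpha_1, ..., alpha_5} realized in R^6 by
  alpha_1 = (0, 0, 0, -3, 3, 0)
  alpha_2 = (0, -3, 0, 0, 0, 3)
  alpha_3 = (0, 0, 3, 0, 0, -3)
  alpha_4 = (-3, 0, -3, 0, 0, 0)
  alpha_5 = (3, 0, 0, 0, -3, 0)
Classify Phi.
Compute the Cartan integers a_ij = 2(alpha_i, alpha_j)/(alpha_j, alpha_j); the resulting 5x5 Cartan matrix is
[[2, 0, 0, 0, -1], [0, 2, -1, 0, 0], [0, -1, 2, -1, 0], [0, 0, -1, 2, -1], [-1, 0, 0, -1, 2]].
All simple roots have the same length, so the diagram is simply laced. The associated Dynkin diagram is a chain of 5 nodes with single edges (A_5), so the type is A_5 (the algebra sl(6)).

type A_5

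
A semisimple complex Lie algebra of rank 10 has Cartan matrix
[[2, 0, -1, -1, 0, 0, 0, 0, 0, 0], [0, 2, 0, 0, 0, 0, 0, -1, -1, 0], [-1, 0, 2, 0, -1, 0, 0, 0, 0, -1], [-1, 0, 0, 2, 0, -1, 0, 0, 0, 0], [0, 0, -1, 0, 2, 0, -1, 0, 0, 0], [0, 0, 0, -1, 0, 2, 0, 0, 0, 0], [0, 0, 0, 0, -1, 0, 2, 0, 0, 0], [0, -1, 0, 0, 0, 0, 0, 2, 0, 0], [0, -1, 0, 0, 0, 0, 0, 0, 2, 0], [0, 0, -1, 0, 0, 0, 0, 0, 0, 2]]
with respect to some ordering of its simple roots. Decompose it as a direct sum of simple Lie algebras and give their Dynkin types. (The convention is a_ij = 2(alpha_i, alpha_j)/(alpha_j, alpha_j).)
A_3 (sl(4)) ⊕ E_7

The diagram associated to this matrix has two connected components: the simple roots {alpha_2, alpha_8, alpha_9} form a chain of 3 nodes with single edges (A_3), and {alpha_1, alpha_3, alpha_4, alpha_5, alpha_6, alpha_7, alpha_10} form a chain of 6 nodes with one extra node attached to the third node from one end (E_7). A semisimple Lie algebra decomposes uniquely as the direct sum of simple ideals, one per connected component of its Dynkin diagram, so g ≅ A_3 ⊕ E_7 (dimension 15 + 133 = 148).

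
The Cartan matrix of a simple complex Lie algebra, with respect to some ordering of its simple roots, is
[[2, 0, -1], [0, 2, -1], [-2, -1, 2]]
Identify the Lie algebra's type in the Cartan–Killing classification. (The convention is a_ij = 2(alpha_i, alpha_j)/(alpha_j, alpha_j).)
B_3

The matrix has rank 3 with 2's on the diagonal. Reading the off-diagonal entries as Dynkin edges (a single edge where a_ij = a_ji = -1; a double or triple edge where a_ij * a_ji = 2 or 3), the diagram is a chain of 3 nodes with a double edge at one end; the terminal node there is the unique short simple root (B_3). One simple-root ordering that puts it in standard form is (alpha_2, alpha_3, alpha_1). So the algebra is type B_3, i.e. so(7).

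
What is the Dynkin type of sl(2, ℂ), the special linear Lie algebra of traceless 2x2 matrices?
This is sl(2), which has dimension 2^2 - 1 = 3 and rank 2 - 1 = 1 (a Cartan subalgebra is the diagonal traceless matrices). In the classification of classical Lie algebras, the special linear algebra sl(n+1) has type A_n; here n = 1, so the Dynkin diagram is a chain of 1 nodes with single edges (A_1). Hence the type is A_1.

A_1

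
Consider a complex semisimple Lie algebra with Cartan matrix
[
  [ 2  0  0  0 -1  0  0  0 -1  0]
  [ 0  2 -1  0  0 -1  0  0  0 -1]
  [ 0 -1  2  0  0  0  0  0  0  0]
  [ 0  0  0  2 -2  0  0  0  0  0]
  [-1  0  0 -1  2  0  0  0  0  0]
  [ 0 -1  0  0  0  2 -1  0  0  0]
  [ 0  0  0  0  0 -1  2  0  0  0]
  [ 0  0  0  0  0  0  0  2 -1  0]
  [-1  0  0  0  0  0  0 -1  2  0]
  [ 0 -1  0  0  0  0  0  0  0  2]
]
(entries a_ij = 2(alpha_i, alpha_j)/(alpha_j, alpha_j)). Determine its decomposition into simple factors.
C_5 (sp(10)) ⊕ D_5 (so(10))

The diagram associated to this matrix has two connected components: the simple roots {alpha_1, alpha_4, alpha_5, alpha_8, alpha_9} form a chain of 5 nodes with a double edge at one end; the terminal node there is the unique long simple root (C_5), and {alpha_2, alpha_3, alpha_6, alpha_7, alpha_10} form a chain of 3 nodes with a fork of two nodes at one end (D_5). A semisimple Lie algebra decomposes uniquely as the direct sum of simple ideals, one per connected component of its Dynkin diagram, so g ≅ C_5 ⊕ D_5 (dimension 55 + 45 = 100).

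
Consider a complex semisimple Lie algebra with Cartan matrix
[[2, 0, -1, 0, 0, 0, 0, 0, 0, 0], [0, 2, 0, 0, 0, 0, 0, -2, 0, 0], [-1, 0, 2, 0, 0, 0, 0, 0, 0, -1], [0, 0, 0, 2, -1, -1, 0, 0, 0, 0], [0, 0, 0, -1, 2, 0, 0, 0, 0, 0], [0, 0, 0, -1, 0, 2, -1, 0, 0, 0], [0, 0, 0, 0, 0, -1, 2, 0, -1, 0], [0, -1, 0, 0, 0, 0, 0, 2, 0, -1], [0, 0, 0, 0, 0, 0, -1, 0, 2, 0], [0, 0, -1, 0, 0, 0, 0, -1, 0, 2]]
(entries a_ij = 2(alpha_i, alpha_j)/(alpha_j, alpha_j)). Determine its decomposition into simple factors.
The diagram associated to this matrix has two connected components: the simple roots {alpha_4, alpha_5, alpha_6, alpha_7, alpha_9} form a chain of 5 nodes with single edges (A_5), and {alpha_1, alpha_2, alpha_3, alpha_8, alpha_10} form a chain of 5 nodes with a double edge at one end; the terminal node there is the unique long simple root (C_5). A semisimple Lie algebra decomposes uniquely as the direct sum of simple ideals, one per connected component of its Dynkin diagram, so g ≅ A_5 ⊕ C_5 (dimension 35 + 55 = 90).

A_5 (sl(6)) + C_5 (sp(10))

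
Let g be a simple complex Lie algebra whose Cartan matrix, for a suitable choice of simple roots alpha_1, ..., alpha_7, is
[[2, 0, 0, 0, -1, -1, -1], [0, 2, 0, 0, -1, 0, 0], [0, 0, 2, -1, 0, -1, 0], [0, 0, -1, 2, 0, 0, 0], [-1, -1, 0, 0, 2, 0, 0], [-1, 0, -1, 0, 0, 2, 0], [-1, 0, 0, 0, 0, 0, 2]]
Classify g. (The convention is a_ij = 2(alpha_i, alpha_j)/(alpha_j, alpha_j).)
The matrix has rank 7 with 2's on the diagonal. Reading the off-diagonal entries as Dynkin edges (a single edge where a_ij = a_ji = -1; a double or triple edge where a_ij * a_ji = 2 or 3), the diagram is a chain of 6 nodes with one extra node attached to the third node from one end (E_7). One simple-root ordering that puts it in standard form is (alpha_2, alpha_7, alpha_5, alpha_1, alpha_6, alpha_3, alpha_4). So the algebra is type E_7.

E_7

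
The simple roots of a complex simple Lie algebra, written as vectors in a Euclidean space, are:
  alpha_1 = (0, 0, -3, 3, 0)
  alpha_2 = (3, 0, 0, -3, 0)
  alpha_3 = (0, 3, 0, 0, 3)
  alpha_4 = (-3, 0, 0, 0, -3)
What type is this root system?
A4

Compute the Cartan integers a_ij = 2(alpha_i, alpha_j)/(alpha_j, alpha_j); the resulting 4x4 Cartan matrix is
[[2, -1, 0, 0], [-1, 2, 0, -1], [0, 0, 2, -1], [0, -1, -1, 2]].
All simple roots have the same length, so the diagram is simply laced. The associated Dynkin diagram is a chain of 4 nodes with single edges (A_4), so the type is A_4 (the algebra sl(5)).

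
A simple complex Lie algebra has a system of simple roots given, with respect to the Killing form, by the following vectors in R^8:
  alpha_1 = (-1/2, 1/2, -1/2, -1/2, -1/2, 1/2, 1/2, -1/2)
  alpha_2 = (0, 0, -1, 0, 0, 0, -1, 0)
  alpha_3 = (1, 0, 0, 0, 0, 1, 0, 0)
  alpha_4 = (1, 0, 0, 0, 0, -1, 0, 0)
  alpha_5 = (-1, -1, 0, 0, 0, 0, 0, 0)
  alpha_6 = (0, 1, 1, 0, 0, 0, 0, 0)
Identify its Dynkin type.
Compute the Cartan integers a_ij = 2(alpha_i, alpha_j)/(alpha_j, alpha_j); the resulting 6x6 Cartan matrix is
[[2, 0, 0, -1, 0, 0], [0, 2, 0, 0, 0, -1], [0, 0, 2, 0, -1, 0], [-1, 0, 0, 2, -1, 0], [0, 0, -1, -1, 2, -1], [0, -1, 0, 0, -1, 2]].
All simple roots have the same length, so the diagram is simply laced. The associated Dynkin diagram is a chain of 5 nodes with one extra node attached to the third node from one end (E_6), so the type is E_6.

E_6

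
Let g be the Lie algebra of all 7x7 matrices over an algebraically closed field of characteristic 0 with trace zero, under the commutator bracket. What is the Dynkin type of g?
This is sl(7), which has dimension 7^2 - 1 = 48 and rank 7 - 1 = 6 (a Cartan subalgebra is the diagonal traceless matrices). In the classification of classical Lie algebras, the special linear algebra sl(n+1) has type A_n; here n = 6, so the Dynkin diagram is a chain of 6 nodes with single edges (A_6). Hence the type is A_6.

A_6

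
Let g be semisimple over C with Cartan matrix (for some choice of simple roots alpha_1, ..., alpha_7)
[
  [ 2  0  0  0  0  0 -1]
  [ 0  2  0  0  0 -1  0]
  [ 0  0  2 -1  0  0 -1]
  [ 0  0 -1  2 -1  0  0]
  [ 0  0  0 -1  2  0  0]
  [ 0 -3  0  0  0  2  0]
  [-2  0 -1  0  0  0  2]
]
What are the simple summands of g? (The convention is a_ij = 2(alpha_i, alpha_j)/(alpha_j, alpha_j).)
B5 ⊕ G2

The diagram associated to this matrix has two connected components: the simple roots {alpha_1, alpha_3, alpha_4, alpha_5, alpha_7} form a chain of 5 nodes with a double edge at one end; the terminal node there is the unique short simple root (B_5), and {alpha_2, alpha_6} form two nodes joined by a triple edge (G_2). A semisimple Lie algebra decomposes uniquely as the direct sum of simple ideals, one per connected component of its Dynkin diagram, so g ≅ B_5 ⊕ G_2 (dimension 55 + 14 = 69).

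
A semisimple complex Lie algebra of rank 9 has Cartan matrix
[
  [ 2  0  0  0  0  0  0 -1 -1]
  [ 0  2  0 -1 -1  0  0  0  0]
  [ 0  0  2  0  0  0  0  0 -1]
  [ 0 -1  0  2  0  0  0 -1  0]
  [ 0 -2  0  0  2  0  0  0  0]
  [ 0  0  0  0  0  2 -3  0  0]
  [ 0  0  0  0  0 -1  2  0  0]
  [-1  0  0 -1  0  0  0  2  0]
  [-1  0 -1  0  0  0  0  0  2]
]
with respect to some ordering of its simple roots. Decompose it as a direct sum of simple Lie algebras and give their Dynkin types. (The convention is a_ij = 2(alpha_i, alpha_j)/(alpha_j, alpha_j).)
The diagram associated to this matrix has two connected components: the simple roots {alpha_1, alpha_2, alpha_3, alpha_4, alpha_5, alpha_8, alpha_9} form a chain of 7 nodes with a double edge at one end; the terminal node there is the unique long simple root (C_7), and {alpha_6, alpha_7} form two nodes joined by a triple edge (G_2). A semisimple Lie algebra decomposes uniquely as the direct sum of simple ideals, one per connected component of its Dynkin diagram, so g ≅ C_7 ⊕ G_2 (dimension 105 + 14 = 119).

type C_7 + type G_2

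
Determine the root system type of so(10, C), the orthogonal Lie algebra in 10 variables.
D_5

This is so(10) with 10 even, which has dimension 10(10-1)/2 = 45 and rank 10/2 = 5. In the classification of classical Lie algebras, the orthogonal algebra so(2n) in an even number of variables has type D_n; here n = 5, so the Dynkin diagram is a chain of 3 nodes with a fork of two nodes at one end (D_5). Hence the type is D_5.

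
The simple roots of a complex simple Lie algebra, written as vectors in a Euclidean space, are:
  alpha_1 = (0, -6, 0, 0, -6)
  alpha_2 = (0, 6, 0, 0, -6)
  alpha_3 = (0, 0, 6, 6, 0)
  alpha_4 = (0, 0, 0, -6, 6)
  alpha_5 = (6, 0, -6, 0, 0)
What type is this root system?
D_5 (so(10))

Compute the Cartan integers a_ij = 2(alpha_i, alpha_j)/(alpha_j, alpha_j); the resulting 5x5 Cartan matrix is
[[2, 0, 0, -1, 0], [0, 2, 0, -1, 0], [0, 0, 2, -1, -1], [-1, -1, -1, 2, 0], [0, 0, -1, 0, 2]].
All simple roots have the same length, so the diagram is simply laced. The associated Dynkin diagram is a chain of 3 nodes with a fork of two nodes at one end (D_5), so the type is D_5 (the algebra so(10)).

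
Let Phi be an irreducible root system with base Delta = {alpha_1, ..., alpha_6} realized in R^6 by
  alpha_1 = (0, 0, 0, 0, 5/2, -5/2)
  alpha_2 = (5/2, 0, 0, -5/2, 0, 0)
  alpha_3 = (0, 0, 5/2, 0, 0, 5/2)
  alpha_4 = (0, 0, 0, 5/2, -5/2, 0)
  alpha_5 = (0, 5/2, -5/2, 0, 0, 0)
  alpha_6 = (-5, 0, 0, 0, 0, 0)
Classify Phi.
Compute the Cartan integers a_ij = 2(alpha_i, alpha_j)/(alpha_j, alpha_j); the resulting 6x6 Cartan matrix is
[[2, 0, -1, -1, 0, 0], [0, 2, 0, -1, 0, -1], [-1, 0, 2, 0, -1, 0], [-1, -1, 0, 2, 0, 0], [0, 0, -1, 0, 2, 0], [0, -2, 0, 0, 0, 2]].
The roots have two lengths (squared-length ratio 2:1); the short ones are alpha_{1,2,3,4,5}. The associated Dynkin diagram is a chain of 6 nodes with a double edge at one end; the terminal node there is the unique long simple root (C_6), so the type is C_6 (the algebra sp(12)).

C_6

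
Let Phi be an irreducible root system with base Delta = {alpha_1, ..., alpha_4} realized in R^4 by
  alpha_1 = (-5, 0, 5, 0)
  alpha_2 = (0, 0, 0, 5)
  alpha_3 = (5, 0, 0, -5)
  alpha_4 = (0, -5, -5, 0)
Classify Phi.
B4

Compute the Cartan integers a_ij = 2(alpha_i, alpha_j)/(alpha_j, alpha_j); the resulting 4x4 Cartan matrix is
[[2, 0, -1, -1], [0, 2, -1, 0], [-1, -2, 2, 0], [-1, 0, 0, 2]].
The roots have two lengths (squared-length ratio 2:1); the short ones are alpha_{2}. The associated Dynkin diagram is a chain of 4 nodes with a double edge at one end; the terminal node there is the unique short simple root (B_4), so the type is B_4 (the algebra so(9)).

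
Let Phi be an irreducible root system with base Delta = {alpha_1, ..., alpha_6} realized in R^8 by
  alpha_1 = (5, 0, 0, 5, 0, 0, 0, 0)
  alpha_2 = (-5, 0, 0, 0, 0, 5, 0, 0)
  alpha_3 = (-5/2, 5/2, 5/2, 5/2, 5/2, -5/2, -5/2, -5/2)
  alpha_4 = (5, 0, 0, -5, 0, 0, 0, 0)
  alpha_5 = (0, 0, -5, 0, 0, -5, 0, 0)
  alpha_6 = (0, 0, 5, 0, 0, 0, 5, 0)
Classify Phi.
E_6

Compute the Cartan integers a_ij = 2(alpha_i, alpha_j)/(alpha_j, alpha_j); the resulting 6x6 Cartan matrix is
[[2, -1, 0, 0, 0, 0], [-1, 2, 0, -1, -1, 0], [0, 0, 2, -1, 0, 0], [0, -1, -1, 2, 0, 0], [0, -1, 0, 0, 2, -1], [0, 0, 0, 0, -1, 2]].
All simple roots have the same length, so the diagram is simply laced. The associated Dynkin diagram is a chain of 5 nodes with one extra node attached to the third node from one end (E_6), so the type is E_6.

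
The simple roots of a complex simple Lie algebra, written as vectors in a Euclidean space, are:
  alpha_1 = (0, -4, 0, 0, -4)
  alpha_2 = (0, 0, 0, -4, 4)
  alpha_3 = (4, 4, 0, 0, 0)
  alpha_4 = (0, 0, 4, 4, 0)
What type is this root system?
Compute the Cartan integers a_ij = 2(alpha_i, alpha_j)/(alpha_j, alpha_j); the resulting 4x4 Cartan matrix is
[[2, -1, -1, 0], [-1, 2, 0, -1], [-1, 0, 2, 0], [0, -1, 0, 2]].
All simple roots have the same length, so the diagram is simply laced. The associated Dynkin diagram is a chain of 4 nodes with single edges (A_4), so the type is A_4 (the algebra sl(5)).

A_4 (sl(5))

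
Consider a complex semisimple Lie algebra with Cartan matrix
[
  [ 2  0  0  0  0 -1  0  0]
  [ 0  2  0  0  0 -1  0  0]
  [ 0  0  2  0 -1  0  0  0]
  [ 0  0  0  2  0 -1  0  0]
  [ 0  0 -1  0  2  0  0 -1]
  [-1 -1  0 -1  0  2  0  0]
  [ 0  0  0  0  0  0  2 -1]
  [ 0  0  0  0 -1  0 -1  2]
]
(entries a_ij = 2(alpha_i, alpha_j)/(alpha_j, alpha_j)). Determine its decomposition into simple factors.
A4 ⊕ D4

The diagram associated to this matrix has two connected components: the simple roots {alpha_3, alpha_5, alpha_7, alpha_8} form a chain of 4 nodes with single edges (A_4), and {alpha_1, alpha_2, alpha_4, alpha_6} form a chain of 2 nodes with a fork of two nodes at one end (D_4). A semisimple Lie algebra decomposes uniquely as the direct sum of simple ideals, one per connected component of its Dynkin diagram, so g ≅ A_4 ⊕ D_4 (dimension 24 + 28 = 52).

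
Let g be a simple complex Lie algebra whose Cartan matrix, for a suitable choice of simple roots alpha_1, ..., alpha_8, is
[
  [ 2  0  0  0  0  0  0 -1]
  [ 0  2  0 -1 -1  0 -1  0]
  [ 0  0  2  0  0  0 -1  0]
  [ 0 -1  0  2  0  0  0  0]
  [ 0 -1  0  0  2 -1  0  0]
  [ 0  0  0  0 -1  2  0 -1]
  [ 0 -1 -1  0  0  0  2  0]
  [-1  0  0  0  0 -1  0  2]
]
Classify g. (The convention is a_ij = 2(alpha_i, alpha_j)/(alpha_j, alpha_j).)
E_8

The matrix has rank 8 with 2's on the diagonal. Reading the off-diagonal entries as Dynkin edges (a single edge where a_ij = a_ji = -1; a double or triple edge where a_ij * a_ji = 2 or 3), the diagram is a chain of 7 nodes with one extra node attached to the third node from one end (E_8). One simple-root ordering that puts it in standard form is (alpha_3, alpha_4, alpha_7, alpha_2, alpha_5, alpha_6, alpha_8, alpha_1). So the algebra is type E_8.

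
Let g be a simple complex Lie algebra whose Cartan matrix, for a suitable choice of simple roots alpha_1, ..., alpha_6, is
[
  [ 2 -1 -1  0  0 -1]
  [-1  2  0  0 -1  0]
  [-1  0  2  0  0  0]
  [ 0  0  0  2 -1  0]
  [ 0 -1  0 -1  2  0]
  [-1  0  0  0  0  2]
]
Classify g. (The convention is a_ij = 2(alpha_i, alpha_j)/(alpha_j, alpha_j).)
D_6 (so(12))

The matrix has rank 6 with 2's on the diagonal. Reading the off-diagonal entries as Dynkin edges (a single edge where a_ij = a_ji = -1; a double or triple edge where a_ij * a_ji = 2 or 3), the diagram is a chain of 4 nodes with a fork of two nodes at one end (D_6). One simple-root ordering that puts it in standard form is (alpha_4, alpha_5, alpha_2, alpha_1, alpha_6, alpha_3). So the algebra is type D_6, i.e. so(12).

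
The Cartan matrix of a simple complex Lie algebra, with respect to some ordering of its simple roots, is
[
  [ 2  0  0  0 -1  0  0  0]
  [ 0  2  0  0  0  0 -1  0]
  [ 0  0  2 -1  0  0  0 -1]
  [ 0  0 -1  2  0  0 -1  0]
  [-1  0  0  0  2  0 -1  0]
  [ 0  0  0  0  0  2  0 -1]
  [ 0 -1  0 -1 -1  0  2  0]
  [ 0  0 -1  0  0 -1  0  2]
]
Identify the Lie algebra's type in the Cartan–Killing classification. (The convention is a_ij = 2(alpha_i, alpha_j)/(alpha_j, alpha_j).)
The matrix has rank 8 with 2's on the diagonal. Reading the off-diagonal entries as Dynkin edges (a single edge where a_ij = a_ji = -1; a double or triple edge where a_ij * a_ji = 2 or 3), the diagram is a chain of 7 nodes with one extra node attached to the third node from one end (E_8). One simple-root ordering that puts it in standard form is (alpha_1, alpha_2, alpha_5, alpha_7, alpha_4, alpha_3, alpha_8, alpha_6). So the algebra is type E_8.

type E_8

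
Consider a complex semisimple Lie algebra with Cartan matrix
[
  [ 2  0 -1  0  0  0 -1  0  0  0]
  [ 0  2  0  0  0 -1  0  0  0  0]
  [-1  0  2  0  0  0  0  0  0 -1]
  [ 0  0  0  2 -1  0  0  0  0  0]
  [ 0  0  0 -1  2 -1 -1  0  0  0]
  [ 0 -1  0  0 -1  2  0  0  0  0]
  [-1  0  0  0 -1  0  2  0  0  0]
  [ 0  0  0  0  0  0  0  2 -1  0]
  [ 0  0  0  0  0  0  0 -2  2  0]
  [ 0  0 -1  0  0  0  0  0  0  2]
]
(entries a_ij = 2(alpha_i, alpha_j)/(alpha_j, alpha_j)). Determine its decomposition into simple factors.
The diagram associated to this matrix has two connected components: the simple roots {alpha_8, alpha_9} form a chain of 2 nodes with a double edge at one end; the terminal node there is the unique short simple root (B_2), and {alpha_1, alpha_2, alpha_3, alpha_4, alpha_5, alpha_6, alpha_7, alpha_10} form a chain of 7 nodes with one extra node attached to the third node from one end (E_8). A semisimple Lie algebra decomposes uniquely as the direct sum of simple ideals, one per connected component of its Dynkin diagram, so g ≅ B_2 ⊕ E_8 (dimension 10 + 248 = 258).

B2 ⊕ E8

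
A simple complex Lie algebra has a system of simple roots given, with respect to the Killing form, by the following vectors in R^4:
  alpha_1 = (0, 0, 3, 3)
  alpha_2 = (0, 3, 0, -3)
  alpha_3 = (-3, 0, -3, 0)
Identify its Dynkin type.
A_3 (sl(4))

Compute the Cartan integers a_ij = 2(alpha_i, alpha_j)/(alpha_j, alpha_j); the resulting 3x3 Cartan matrix is
[[2, -1, -1], [-1, 2, 0], [-1, 0, 2]].
All simple roots have the same length, so the diagram is simply laced. The associated Dynkin diagram is a chain of 3 nodes with single edges (A_3), so the type is A_3 (the algebra sl(4)).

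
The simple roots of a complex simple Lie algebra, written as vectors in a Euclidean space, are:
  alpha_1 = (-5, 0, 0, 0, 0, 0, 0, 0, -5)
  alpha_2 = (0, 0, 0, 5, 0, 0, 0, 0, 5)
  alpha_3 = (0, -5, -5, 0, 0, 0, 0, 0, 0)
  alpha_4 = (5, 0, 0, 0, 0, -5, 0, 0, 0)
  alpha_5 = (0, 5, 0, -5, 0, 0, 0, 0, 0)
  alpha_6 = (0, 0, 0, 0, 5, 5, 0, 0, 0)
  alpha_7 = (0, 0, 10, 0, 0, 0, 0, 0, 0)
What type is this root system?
type C_7

Compute the Cartan integers a_ij = 2(alpha_i, alpha_j)/(alpha_j, alpha_j); the resulting 7x7 Cartan matrix is
[[2, -1, 0, -1, 0, 0, 0], [-1, 2, 0, 0, -1, 0, 0], [0, 0, 2, 0, -1, 0, -1], [-1, 0, 0, 2, 0, -1, 0], [0, -1, -1, 0, 2, 0, 0], [0, 0, 0, -1, 0, 2, 0], [0, 0, -2, 0, 0, 0, 2]].
The roots have two lengths (squared-length ratio 2:1); the short ones are alpha_{1,2,3,4,5,6}. The associated Dynkin diagram is a chain of 7 nodes with a double edge at one end; the terminal node there is the unique long simple root (C_7), so the type is C_7 (the algebra sp(14)).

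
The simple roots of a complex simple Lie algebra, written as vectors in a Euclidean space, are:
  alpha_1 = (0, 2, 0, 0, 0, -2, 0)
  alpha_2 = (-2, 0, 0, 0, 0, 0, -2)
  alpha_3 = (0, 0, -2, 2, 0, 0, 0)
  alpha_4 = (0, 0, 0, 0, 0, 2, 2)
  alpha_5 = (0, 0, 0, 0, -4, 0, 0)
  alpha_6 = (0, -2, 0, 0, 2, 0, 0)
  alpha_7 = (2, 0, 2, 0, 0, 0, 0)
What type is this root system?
type C_7

Compute the Cartan integers a_ij = 2(alpha_i, alpha_j)/(alpha_j, alpha_j); the resulting 7x7 Cartan matrix is
[[2, 0, 0, -1, 0, -1, 0], [0, 2, 0, -1, 0, 0, -1], [0, 0, 2, 0, 0, 0, -1], [-1, -1, 0, 2, 0, 0, 0], [0, 0, 0, 0, 2, -2, 0], [-1, 0, 0, 0, -1, 2, 0], [0, -1, -1, 0, 0, 0, 2]].
The roots have two lengths (squared-length ratio 2:1); the short ones are alpha_{1,2,3,4,6,7}. The associated Dynkin diagram is a chain of 7 nodes with a double edge at one end; the terminal node there is the unique long simple root (C_7), so the type is C_7 (the algebra sp(14)).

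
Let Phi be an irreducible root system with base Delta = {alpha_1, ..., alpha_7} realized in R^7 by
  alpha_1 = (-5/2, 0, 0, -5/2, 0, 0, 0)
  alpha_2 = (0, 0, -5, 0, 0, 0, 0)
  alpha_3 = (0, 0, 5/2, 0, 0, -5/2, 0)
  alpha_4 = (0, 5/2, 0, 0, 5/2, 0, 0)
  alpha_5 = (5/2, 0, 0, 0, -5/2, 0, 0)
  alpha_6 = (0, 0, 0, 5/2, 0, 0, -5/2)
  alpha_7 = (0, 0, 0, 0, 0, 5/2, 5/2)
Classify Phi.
Compute the Cartan integers a_ij = 2(alpha_i, alpha_j)/(alpha_j, alpha_j); the resulting 7x7 Cartan matrix is
[[2, 0, 0, 0, -1, -1, 0], [0, 2, -2, 0, 0, 0, 0], [0, -1, 2, 0, 0, 0, -1], [0, 0, 0, 2, -1, 0, 0], [-1, 0, 0, -1, 2, 0, 0], [-1, 0, 0, 0, 0, 2, -1], [0, 0, -1, 0, 0, -1, 2]].
The roots have two lengths (squared-length ratio 2:1); the short ones are alpha_{1,3,4,5,6,7}. The associated Dynkin diagram is a chain of 7 nodes with a double edge at one end; the terminal node there is the unique long simple root (C_7), so the type is C_7 (the algebra sp(14)).

C7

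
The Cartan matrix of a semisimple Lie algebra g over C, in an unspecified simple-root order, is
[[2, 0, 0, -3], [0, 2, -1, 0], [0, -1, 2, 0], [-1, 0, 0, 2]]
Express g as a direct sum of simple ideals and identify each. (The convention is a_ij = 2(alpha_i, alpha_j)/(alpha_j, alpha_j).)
A2 + G2

The diagram associated to this matrix has two connected components: the simple roots {alpha_2, alpha_3} form a chain of 2 nodes with single edges (A_2), and {alpha_1, alpha_4} form two nodes joined by a triple edge (G_2). A semisimple Lie algebra decomposes uniquely as the direct sum of simple ideals, one per connected component of its Dynkin diagram, so g ≅ A_2 ⊕ G_2 (dimension 8 + 14 = 22).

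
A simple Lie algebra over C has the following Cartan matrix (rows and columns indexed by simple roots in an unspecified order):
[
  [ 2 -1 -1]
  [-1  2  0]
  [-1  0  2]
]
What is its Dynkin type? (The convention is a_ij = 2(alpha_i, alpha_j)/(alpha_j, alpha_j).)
The matrix has rank 3 with 2's on the diagonal. Reading the off-diagonal entries as Dynkin edges (a single edge where a_ij = a_ji = -1; a double or triple edge where a_ij * a_ji = 2 or 3), the diagram is a chain of 3 nodes with single edges (A_3). One simple-root ordering that puts it in standard form is (alpha_2, alpha_1, alpha_3). So the algebra is type A_3, i.e. sl(4).

A_3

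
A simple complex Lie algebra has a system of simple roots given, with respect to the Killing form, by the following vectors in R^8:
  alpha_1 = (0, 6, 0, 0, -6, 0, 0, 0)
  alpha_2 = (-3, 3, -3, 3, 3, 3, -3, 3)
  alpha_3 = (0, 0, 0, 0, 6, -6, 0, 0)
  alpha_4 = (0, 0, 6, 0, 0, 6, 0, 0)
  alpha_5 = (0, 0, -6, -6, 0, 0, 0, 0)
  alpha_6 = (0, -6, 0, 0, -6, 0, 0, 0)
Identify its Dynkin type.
Compute the Cartan integers a_ij = 2(alpha_i, alpha_j)/(alpha_j, alpha_j); the resulting 6x6 Cartan matrix is
[[2, 0, -1, 0, 0, 0], [0, 2, 0, 0, 0, -1], [-1, 0, 2, -1, 0, -1], [0, 0, -1, 2, -1, 0], [0, 0, 0, -1, 2, 0], [0, -1, -1, 0, 0, 2]].
All simple roots have the same length, so the diagram is simply laced. The associated Dynkin diagram is a chain of 5 nodes with one extra node attached to the third node from one end (E_6), so the type is E_6.

E_6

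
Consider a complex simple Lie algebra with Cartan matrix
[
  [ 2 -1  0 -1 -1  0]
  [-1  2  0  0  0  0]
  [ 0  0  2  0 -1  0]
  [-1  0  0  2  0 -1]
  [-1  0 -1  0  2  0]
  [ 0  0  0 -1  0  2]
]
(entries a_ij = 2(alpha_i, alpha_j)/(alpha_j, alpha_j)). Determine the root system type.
E6

The matrix has rank 6 with 2's on the diagonal. Reading the off-diagonal entries as Dynkin edges (a single edge where a_ij = a_ji = -1; a double or triple edge where a_ij * a_ji = 2 or 3), the diagram is a chain of 5 nodes with one extra node attached to the third node from one end (E_6). One simple-root ordering that puts it in standard form is (alpha_6, alpha_2, alpha_4, alpha_1, alpha_5, alpha_3). So the algebra is type E_6.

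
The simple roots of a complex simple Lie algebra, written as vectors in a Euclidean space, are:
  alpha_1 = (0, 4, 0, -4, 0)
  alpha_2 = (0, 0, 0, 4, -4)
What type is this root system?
Compute the Cartan integers a_ij = 2(alpha_i, alpha_j)/(alpha_j, alpha_j); the resulting 2x2 Cartan matrix is
[[2, -1], [-1, 2]].
All simple roots have the same length, so the diagram is simply laced. The associated Dynkin diagram is a chain of 2 nodes with single edges (A_2), so the type is A_2 (the algebra sl(3)).

A2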